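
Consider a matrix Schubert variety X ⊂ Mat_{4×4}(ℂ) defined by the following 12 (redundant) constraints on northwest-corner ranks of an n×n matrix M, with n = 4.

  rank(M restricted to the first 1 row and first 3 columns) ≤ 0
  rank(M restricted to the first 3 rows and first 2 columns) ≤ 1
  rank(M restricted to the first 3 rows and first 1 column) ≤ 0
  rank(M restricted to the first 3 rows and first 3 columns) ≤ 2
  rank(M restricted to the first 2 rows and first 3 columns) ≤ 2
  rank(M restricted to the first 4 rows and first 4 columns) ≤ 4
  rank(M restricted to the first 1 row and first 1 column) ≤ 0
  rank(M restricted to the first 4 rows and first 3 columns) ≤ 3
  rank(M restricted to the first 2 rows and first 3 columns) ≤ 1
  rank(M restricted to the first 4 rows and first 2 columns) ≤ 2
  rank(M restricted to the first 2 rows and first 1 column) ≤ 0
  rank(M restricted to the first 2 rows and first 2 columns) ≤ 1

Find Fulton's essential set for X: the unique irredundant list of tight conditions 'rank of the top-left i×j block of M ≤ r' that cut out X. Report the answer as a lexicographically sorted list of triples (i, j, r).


Rank table r_w(4×4) implied by the 12 constraints:

  i=1: 0 0 0 1
  i=2: 0 1 1 2
  i=3: 0 1 2 3
  i=4: 1 2 3 4

reading off 1-entries of Δ²R: w = (4, 2, 3, 1).

Rothe diagram D(w) (5 cells), 2 SE-corners (essential conditions):

[(1, 3, 0), (3, 1, 0)]


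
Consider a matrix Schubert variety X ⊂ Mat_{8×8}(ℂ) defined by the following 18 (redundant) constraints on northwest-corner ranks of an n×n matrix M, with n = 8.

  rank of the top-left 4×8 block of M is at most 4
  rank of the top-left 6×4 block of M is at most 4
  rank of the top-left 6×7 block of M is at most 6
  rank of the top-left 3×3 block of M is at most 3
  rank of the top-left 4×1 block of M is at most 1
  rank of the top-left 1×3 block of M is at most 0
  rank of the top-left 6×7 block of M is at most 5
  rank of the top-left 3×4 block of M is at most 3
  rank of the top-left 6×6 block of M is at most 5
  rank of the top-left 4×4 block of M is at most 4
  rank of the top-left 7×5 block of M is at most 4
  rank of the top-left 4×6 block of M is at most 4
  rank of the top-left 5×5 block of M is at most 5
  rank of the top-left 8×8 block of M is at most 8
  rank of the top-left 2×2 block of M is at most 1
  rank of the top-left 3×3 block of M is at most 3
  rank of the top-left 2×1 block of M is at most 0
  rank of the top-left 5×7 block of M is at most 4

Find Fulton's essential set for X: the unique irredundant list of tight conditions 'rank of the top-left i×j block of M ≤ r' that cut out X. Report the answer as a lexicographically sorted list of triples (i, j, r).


Recovering R(i,j) via the rank-extension bound from the 18 conditions:

  i=1: 0 0 0 1 1 1 1 1
  i=2: 0 1 1 2 2 2 2 2
  i=3: 1 2 2 3 3 3 3 3
  i=4: 1 2 3 4 4 4 4 4
  i=5: 1 2 3 4 4 4 4 5
  i=6: 1 2 3 4 4 5 5 6
  i=7: 1 2 3 4 4 5 6 7
  i=8: 1 2 3 4 5 6 7 8

giving w = (4, 2, 1, 3, 8, 6, 7, 5) via Δ²R.

Rothe diagram D(w) (9 cells), 4 SE-corners (essential conditions):

[(1, 3, 0), (2, 1, 0), (5, 7, 4), (7, 5, 4)]


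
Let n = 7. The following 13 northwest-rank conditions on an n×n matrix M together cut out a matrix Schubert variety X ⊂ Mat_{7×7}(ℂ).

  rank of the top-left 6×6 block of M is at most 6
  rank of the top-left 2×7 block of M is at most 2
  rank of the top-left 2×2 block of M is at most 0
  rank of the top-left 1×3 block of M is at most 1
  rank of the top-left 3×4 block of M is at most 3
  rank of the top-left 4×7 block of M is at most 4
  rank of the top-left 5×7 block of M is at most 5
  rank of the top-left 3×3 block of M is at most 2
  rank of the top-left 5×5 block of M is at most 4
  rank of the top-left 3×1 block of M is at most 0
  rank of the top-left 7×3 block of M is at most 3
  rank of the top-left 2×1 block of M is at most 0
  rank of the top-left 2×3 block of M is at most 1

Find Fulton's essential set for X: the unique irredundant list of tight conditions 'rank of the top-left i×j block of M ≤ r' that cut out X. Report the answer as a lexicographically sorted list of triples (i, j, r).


Rank table r_w(7×7) implied by the 13 constraints:

  0, 0, 1, 1, 1, 1, 1
  0, 0, 1, 2, 2, 2, 2
  0, 1, 2, 3, 3, 3, 3
  1, 2, 3, 4, 4, 4, 4
  1, 2, 3, 4, 4, 5, 5
  1, 2, 3, 4, 5, 6, 6
  1, 2, 3, 4, 5, 6, 7

hence w(1..7) = (3, 4, 2, 1, 6, 5, 7).

|D(w)|=6, |Ess(w)|=3:

[(2, 2, 0), (3, 1, 0), (5, 5, 4)]


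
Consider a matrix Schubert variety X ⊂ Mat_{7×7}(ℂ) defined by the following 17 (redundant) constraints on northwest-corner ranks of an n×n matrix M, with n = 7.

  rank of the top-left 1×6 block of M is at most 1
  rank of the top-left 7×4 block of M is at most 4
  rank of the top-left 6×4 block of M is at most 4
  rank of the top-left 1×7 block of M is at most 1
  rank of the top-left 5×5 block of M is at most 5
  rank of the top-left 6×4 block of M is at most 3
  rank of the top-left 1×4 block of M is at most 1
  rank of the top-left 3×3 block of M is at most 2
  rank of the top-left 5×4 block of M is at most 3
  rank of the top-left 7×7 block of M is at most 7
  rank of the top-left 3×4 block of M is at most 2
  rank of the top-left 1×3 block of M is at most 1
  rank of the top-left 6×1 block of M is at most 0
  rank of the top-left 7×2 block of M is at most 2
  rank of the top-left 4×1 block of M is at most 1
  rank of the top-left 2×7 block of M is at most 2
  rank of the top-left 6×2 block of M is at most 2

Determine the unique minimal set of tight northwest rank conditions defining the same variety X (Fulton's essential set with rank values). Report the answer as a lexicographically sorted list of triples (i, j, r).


The tightest implied rank at each (i,j), from the 17 conditions:

  row 1: 0, 1, 1, 1, 1, 1, 1
  row 2: 0, 1, 2, 2, 2, 2, 2
  row 3: 0, 1, 2, 2, 3, 3, 3
  row 4: 0, 1, 2, 3, 4, 4, 4
  row 5: 0, 1, 2, 3, 4, 5, 5
  row 6: 0, 1, 2, 3, 4, 5, 6
  row 7: 1, 2, 3, 4, 5, 6, 7

so w = (2, 3, 5, 4, 6, 7, 1).

D(w) has 7 cells with 2 SE-corners; essential set:

[(3, 4, 2), (6, 1, 0)]


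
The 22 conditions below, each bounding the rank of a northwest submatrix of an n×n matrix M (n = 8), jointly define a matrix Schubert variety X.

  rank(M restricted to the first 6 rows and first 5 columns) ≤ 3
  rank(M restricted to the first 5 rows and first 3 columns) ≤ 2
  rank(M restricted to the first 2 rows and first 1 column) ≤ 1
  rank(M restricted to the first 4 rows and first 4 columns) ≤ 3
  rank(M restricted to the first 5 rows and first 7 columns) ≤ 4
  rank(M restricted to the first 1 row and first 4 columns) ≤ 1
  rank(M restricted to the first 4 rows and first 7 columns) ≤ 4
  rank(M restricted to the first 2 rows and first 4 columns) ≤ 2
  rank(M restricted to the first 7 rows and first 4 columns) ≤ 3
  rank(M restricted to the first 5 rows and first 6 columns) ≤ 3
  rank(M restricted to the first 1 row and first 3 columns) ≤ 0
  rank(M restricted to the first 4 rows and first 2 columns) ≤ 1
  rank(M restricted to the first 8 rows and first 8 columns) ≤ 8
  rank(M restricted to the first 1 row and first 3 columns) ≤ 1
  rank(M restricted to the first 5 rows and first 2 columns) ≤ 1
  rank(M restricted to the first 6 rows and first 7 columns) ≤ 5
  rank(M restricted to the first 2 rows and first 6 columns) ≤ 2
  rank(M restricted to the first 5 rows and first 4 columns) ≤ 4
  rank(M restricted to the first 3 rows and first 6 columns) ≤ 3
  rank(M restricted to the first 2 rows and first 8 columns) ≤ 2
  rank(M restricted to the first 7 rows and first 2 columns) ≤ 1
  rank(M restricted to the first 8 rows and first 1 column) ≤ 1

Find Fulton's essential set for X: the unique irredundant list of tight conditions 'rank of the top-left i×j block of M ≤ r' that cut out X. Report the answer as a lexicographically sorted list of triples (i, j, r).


Propagating the 22 rank bounds to every northwest block:

  R[1]: 0 0 0 1 1 1 1 1
  R[2]: 1 1 1 2 2 2 2 2
  R[3]: 1 1 2 3 3 3 3 3
  R[4]: 1 1 2 3 3 3 4 4
  R[5]: 1 1 2 3 3 3 4 5
  R[6]: 1 1 2 3 3 4 5 6
  R[7]: 1 1 2 3 4 5 6 7
  R[8]: 1 2 3 4 5 6 7 8

reading off 1-entries of Δ²R: w = (4, 1, 3, 7, 8, 6, 5, 2).

Fulton essential set (4 of the 13 Rothe cells):

[(1, 3, 0), (5, 6, 3), (6, 5, 3), (7, 2, 1)]


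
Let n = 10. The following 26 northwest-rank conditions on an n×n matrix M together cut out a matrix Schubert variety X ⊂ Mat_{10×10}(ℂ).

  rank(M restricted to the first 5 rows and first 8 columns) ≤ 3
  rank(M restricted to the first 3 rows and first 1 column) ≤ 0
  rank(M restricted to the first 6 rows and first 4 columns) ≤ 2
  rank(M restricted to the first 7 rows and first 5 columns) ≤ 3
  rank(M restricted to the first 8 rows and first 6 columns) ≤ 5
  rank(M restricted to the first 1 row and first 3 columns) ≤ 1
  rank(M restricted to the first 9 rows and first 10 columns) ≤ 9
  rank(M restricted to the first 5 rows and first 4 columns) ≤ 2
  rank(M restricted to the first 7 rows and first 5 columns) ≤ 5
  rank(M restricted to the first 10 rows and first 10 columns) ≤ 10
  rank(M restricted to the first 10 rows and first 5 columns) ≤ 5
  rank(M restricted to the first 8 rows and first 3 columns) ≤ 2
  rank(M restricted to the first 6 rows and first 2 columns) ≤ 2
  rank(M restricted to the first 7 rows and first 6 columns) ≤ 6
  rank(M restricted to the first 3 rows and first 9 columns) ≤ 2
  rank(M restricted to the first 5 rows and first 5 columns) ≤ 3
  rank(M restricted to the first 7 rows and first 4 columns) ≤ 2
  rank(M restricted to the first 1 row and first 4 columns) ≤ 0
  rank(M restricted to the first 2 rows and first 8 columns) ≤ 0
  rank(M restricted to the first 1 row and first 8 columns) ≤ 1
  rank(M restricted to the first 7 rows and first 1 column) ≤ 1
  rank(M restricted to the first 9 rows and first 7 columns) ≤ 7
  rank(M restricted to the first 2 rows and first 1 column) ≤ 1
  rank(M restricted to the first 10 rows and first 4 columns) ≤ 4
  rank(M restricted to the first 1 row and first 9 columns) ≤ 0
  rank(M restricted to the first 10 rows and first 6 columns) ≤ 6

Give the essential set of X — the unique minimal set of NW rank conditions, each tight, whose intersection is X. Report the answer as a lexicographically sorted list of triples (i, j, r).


Computing R[i][j] = min implied NW-rank bound (n=10, 26 conditions):

  0  0  0  0  0  0  0  0  0  1
  0  0  0  0  0  0  0  0  1  2
  0  1  1  1  1  1  1  1  2  3
  1  2  2  2  2  2  2  2  3  4
  1  2  2  2  3  3  3  3  4  5
  1  2  2  2  3  4  4  4  5  6
  1  2  2  2  3  4  5  5  6  7
  1  2  2  3  4  5  6  6  7  8
  1  2  3  4  5  6  7  7  8  9
  1  2  3  4  5  6  7  8  9  10

second differences of R give the permutation w = (10, 9, 2, 1, 5, 6, 7, 4, 3, 8).

ℓ(w)=25; the 5 essential cells (i,j,r):

[(1, 9, 0), (2, 8, 0), (3, 1, 0), (7, 4, 2), (8, 3, 2)]


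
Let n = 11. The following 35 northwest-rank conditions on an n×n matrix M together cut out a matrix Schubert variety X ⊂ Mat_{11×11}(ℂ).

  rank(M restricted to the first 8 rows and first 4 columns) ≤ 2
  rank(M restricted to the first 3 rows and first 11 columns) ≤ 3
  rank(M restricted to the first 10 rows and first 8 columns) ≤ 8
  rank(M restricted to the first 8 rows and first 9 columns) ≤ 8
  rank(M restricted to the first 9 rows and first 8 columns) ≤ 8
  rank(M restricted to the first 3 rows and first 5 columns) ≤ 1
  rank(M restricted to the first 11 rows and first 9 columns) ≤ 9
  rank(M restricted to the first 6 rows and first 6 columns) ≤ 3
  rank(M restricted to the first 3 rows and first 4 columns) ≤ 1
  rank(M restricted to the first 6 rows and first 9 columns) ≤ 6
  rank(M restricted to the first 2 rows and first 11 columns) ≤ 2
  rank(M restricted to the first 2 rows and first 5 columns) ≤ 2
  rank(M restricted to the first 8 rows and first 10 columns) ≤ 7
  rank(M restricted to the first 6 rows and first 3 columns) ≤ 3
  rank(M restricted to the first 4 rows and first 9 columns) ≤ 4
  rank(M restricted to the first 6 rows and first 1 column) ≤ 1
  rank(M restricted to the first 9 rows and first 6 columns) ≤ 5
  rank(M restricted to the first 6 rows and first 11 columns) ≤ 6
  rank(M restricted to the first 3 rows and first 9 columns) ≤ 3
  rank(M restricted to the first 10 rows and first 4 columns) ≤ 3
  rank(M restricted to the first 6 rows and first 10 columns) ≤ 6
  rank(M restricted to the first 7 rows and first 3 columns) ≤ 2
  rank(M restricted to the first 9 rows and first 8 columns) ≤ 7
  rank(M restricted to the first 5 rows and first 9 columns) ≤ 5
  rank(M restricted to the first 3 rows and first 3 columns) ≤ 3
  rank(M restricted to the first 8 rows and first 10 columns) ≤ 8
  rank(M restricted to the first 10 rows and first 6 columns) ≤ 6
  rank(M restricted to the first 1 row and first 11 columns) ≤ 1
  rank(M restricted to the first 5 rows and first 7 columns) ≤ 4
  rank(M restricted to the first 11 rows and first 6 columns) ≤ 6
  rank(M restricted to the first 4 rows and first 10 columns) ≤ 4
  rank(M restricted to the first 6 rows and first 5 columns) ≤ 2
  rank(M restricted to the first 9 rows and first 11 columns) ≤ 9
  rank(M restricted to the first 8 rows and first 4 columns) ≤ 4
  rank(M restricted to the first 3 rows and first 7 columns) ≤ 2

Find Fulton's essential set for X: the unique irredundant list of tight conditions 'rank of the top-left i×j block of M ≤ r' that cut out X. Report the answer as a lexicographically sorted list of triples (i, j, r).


Reconstructing r_w from the 35 given conditions:

  i=1: 1, 1, 1, 1, 1, 1, 1, 1, 1, 1, 1
  i=2: 1, 1, 1, 1, 1, 2, 2, 2, 2, 2, 2
  i=3: 1, 1, 1, 1, 1, 2, 2, 3, 3, 3, 3
  i=4: 1, 2, 2, 2, 2, 3, 3, 4, 4, 4, 4
  i=5: 1, 2, 2, 2, 2, 3, 4, 5, 5, 5, 5
  i=6: 1, 2, 2, 2, 2, 3, 4, 5, 6, 6, 6
  i=7: 1, 2, 2, 2, 3, 4, 5, 6, 7, 7, 7
  i=8: 1, 2, 2, 2, 3, 4, 5, 6, 7, 7, 8
  i=9: 1, 2, 3, 3, 4, 5, 6, 7, 8, 8, 9
  i=10: 1, 2, 3, 3, 4, 5, 6, 7, 8, 9, 10
  i=11: 1, 2, 3, 4, 5, 6, 7, 8, 9, 10, 11

hence w(1..11) = (1, 6, 8, 2, 7, 9, 5, 11, 3, 10, 4).

ℓ(w)=21; the 6 essential cells (i,j,r):

[(3, 5, 1), (3, 7, 2), (6, 5, 2), (8, 4, 2), (8, 10, 7), (10, 4, 3)]


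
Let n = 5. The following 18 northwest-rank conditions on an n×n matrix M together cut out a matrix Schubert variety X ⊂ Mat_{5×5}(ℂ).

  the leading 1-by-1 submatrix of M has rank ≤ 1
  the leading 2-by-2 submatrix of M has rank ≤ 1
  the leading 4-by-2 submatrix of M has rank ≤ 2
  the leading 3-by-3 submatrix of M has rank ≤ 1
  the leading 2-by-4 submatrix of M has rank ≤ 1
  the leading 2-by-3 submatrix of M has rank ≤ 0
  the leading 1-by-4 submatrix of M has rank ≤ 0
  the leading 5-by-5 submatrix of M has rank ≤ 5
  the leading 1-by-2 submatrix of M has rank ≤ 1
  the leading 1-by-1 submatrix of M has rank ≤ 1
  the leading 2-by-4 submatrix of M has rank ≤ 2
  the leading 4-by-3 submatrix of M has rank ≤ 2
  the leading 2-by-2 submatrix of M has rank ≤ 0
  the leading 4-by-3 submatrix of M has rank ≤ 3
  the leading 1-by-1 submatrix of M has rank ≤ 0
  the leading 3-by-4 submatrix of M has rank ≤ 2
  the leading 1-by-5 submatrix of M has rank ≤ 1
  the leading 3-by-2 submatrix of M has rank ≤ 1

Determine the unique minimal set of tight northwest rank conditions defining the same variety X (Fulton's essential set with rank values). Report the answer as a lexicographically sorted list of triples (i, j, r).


Computing R[i][j] = min implied NW-rank bound (n=5, 18 conditions):

  R[1]: 0 0 0 0 1
  R[2]: 0 0 0 1 2
  R[3]: 1 1 1 2 3
  R[4]: 1 2 2 3 4
  R[5]: 1 2 3 4 5

second differences of R give the permutation w = (5, 4, 1, 2, 3).

ℓ(w)=7; the 2 essential cells (i,j,r):

[(1, 4, 0), (2, 3, 0)]


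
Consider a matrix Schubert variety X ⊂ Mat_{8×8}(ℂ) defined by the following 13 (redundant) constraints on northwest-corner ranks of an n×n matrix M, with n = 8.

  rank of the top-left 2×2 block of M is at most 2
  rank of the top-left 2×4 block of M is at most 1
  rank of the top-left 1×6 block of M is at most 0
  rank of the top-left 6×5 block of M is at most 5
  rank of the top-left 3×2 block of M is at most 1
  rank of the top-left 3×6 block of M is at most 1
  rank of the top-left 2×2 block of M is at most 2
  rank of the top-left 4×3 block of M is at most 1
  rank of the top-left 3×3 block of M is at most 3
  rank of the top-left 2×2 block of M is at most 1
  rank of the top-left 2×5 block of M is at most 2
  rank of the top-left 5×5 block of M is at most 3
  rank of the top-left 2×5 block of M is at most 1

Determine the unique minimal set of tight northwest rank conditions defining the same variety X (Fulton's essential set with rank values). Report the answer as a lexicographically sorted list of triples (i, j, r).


Computing R[i][j] = min implied NW-rank bound (n=8, 13 conditions):

  0 0 0 0 0 0 1 1
  1 1 1 1 1 1 2 2
  1 1 1 1 1 1 2 3
  1 1 1 2 2 2 3 4
  1 2 2 3 3 3 4 5
  1 2 3 4 4 4 5 6
  1 2 3 4 5 5 6 7
  1 2 3 4 5 6 7 8

the unique w with this rank table is (7, 1, 8, 4, 2, 3, 5, 6).

Rothe diagram D(w) (13 cells), 3 SE-corners (essential conditions):

[(1, 6, 0), (3, 6, 1), (4, 3, 1)]


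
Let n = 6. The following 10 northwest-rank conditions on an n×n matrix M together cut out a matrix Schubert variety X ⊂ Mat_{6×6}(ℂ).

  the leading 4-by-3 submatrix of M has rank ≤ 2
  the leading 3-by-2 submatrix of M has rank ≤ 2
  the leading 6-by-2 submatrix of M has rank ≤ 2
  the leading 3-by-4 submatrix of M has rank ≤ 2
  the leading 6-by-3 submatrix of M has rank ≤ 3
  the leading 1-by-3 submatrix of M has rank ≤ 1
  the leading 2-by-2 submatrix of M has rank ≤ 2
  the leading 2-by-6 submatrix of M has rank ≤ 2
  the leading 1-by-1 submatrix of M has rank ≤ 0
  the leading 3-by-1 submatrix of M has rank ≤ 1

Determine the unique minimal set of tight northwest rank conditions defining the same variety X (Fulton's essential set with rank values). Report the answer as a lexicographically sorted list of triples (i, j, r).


The tightest implied rank at each (i,j), from the 10 conditions:

  R[1]: 0 | 1 | 1 | 1 | 1 | 1
  R[2]: 1 | 2 | 2 | 2 | 2 | 2
  R[3]: 1 | 2 | 2 | 2 | 3 | 3
  R[4]: 1 | 2 | 2 | 3 | 4 | 4
  R[5]: 1 | 2 | 3 | 4 | 5 | 5
  R[6]: 1 | 2 | 3 | 4 | 5 | 6

giving w = (2, 1, 5, 4, 3, 6) via Δ²R.

D(w) has 4 cells with 3 SE-corners; essential set:

[(1, 1, 0), (3, 4, 2), (4, 3, 2)]


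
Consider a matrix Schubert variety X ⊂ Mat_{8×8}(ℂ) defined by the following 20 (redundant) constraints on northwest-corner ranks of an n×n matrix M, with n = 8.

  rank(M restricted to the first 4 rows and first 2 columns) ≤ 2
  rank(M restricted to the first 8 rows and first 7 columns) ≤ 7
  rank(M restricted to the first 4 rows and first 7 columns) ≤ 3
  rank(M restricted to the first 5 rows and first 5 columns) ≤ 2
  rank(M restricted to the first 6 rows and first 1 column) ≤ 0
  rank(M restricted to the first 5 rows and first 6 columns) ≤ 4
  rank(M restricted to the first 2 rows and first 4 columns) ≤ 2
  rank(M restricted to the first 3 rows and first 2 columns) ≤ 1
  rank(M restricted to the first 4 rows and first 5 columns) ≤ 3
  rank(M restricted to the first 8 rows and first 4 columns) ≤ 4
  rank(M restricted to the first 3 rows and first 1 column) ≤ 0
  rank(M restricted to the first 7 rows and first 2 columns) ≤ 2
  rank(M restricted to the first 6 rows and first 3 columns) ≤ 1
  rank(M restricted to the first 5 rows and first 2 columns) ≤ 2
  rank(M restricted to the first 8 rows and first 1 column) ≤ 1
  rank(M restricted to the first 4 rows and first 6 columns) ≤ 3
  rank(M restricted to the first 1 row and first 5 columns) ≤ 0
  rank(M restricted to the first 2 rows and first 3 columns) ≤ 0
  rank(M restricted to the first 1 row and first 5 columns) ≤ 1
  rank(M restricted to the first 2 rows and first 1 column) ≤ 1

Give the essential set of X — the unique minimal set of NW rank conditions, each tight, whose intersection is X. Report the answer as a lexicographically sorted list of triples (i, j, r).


The tightest implied rank at each (i,j), from the 20 conditions:

  R[1]: 0  0  0  0  0  1  1  1
  R[2]: 0  0  0  1  1  2  2  2
  R[3]: 0  1  1  2  2  3  3  3
  R[4]: 0  1  1  2  2  3  3  4
  R[5]: 0  1  1  2  2  3  4  5
  R[6]: 0  1  1  2  3  4  5  6
  R[7]: 1  2  2  3  4  5  6  7
  R[8]: 1  2  3  4  5  6  7  8

giving w = (6, 4, 2, 8, 7, 5, 1, 3) via Δ²R.

ℓ(w)=18; the 6 essential cells (i,j,r):

[(1, 5, 0), (2, 3, 0), (4, 7, 3), (5, 5, 2), (6, 1, 0), (6, 3, 1)]


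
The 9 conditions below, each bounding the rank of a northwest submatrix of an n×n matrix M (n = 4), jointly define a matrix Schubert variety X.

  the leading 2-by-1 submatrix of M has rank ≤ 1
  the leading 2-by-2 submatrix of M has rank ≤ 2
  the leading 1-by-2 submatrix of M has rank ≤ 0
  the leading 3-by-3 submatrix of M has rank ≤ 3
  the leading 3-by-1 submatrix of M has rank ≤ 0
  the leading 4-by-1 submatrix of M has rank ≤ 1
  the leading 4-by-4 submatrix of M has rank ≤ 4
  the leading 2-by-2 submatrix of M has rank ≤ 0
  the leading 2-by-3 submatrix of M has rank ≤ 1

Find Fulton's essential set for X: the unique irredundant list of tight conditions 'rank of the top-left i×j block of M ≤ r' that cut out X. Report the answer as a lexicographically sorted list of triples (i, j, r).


The tightest implied rank at each (i,j), from the 9 conditions:

  row 1: 0, 0, 1, 1
  row 2: 0, 0, 1, 2
  row 3: 0, 1, 2, 3
  row 4: 1, 2, 3, 4

reading off 1-entries of Δ²R: w = (3, 4, 2, 1).

D(w) has 5 cells with 2 SE-corners; essential set:

[(2, 2, 0), (3, 1, 0)]


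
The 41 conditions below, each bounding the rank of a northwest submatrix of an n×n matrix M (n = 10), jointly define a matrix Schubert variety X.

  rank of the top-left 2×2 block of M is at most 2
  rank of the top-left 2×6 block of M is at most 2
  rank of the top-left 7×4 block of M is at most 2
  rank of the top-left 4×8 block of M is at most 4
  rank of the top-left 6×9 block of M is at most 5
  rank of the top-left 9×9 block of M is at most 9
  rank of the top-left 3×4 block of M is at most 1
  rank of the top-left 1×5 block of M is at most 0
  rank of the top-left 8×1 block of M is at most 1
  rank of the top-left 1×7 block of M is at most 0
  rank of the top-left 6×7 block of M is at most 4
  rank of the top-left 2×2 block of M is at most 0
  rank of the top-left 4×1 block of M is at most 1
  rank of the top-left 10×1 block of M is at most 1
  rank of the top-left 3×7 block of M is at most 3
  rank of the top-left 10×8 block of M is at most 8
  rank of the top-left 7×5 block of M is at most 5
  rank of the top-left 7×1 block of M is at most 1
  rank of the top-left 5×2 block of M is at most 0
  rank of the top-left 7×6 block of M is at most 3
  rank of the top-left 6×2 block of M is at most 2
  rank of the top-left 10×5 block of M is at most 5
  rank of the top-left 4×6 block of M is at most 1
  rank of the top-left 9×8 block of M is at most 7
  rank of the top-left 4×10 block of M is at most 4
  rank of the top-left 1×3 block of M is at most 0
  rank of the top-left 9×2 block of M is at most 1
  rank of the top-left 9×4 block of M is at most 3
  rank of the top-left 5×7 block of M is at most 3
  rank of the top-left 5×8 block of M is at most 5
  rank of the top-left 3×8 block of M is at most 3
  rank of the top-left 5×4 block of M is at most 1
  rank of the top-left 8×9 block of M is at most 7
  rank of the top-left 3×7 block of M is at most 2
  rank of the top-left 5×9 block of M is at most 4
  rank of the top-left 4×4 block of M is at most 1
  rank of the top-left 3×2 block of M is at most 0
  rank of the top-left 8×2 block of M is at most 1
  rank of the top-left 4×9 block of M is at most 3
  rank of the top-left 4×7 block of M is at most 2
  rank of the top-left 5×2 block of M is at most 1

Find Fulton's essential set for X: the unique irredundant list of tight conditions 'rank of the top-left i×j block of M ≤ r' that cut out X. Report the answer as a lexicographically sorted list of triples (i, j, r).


Recovering R(i,j) via the rank-extension bound from the 41 conditions:

  row 1: 0  0  0  0  0  0  0  1  1  1
  row 2: 0  0  1  1  1  1  1  2  2  2
  row 3: 0  0  1  1  1  1  2  3  3  3
  row 4: 0  0  1  1  1  1  2  3  3  4
  row 5: 0  0  1  1  2  2  3  4  4  5
  row 6: 1  1  2  2  3  3  4  5  5  6
  row 7: 1  1  2  2  3  3  4  5  6  7
  row 8: 1  1  2  3  4  4  5  6  7  8
  row 9: 1  1  2  3  4  5  6  7  8  9
  row 10: 1  2  3  4  5  6  7  8  9  10

so w = (8, 3, 7, 10, 5, 1, 9, 4, 6, 2).

8 SE-corners of the 28-cell Rothe diagram give Ess(w):

[(1, 7, 0), (4, 6, 1), (4, 9, 3), (5, 2, 0), (5, 4, 1), (7, 4, 2), (7, 6, 3), (9, 2, 1)]


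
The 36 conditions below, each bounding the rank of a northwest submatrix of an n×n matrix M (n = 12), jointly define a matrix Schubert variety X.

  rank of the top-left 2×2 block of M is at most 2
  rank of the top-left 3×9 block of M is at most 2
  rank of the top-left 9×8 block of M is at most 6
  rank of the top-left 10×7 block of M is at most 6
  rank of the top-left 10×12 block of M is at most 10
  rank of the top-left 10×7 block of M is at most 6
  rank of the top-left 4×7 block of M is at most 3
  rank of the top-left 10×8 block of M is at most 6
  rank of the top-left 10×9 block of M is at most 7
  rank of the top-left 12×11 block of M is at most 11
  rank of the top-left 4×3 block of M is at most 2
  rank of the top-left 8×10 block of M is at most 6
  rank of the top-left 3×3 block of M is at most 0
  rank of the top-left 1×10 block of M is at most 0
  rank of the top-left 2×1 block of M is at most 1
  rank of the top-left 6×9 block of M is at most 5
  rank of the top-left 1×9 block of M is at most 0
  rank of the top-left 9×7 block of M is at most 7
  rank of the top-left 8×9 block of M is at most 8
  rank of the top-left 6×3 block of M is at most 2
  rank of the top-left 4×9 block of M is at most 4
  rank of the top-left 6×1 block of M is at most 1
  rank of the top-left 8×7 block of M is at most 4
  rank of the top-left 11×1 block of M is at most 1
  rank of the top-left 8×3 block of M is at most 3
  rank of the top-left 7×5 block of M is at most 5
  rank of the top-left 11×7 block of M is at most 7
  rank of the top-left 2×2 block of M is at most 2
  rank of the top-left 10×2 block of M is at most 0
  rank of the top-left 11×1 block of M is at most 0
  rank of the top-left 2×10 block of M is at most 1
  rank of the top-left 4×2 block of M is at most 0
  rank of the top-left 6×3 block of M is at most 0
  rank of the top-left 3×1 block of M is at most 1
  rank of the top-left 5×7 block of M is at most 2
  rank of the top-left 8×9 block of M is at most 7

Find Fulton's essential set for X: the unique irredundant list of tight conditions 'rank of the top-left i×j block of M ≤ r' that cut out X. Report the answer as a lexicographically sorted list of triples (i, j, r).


The tightest implied rank at each (i,j), from the 36 conditions:

  0 | 0 | 0 | 0 | 0 | 0 | 0 | 0 | 0 | 0 | 1 | 1
  0 | 0 | 0 | 1 | 1 | 1 | 1 | 1 | 1 | 1 | 2 | 2
  0 | 0 | 0 | 1 | 2 | 2 | 2 | 2 | 2 | 2 | 3 | 3
  0 | 0 | 0 | 1 | 2 | 2 | 2 | 3 | 3 | 3 | 4 | 4
  0 | 0 | 0 | 1 | 2 | 2 | 2 | 3 | 4 | 4 | 5 | 5
  0 | 0 | 0 | 1 | 2 | 3 | 3 | 4 | 5 | 5 | 6 | 6
  0 | 0 | 1 | 2 | 3 | 4 | 4 | 5 | 6 | 6 | 7 | 7
  0 | 0 | 1 | 2 | 3 | 4 | 4 | 5 | 6 | 6 | 7 | 8
  0 | 0 | 1 | 2 | 3 | 4 | 5 | 6 | 7 | 7 | 8 | 9
  0 | 0 | 1 | 2 | 3 | 4 | 5 | 6 | 7 | 8 | 9 | 10
  0 | 1 | 2 | 3 | 4 | 5 | 6 | 7 | 8 | 9 | 10 | 11
  1 | 2 | 3 | 4 | 5 | 6 | 7 | 8 | 9 | 10 | 11 | 12

giving w = (11, 4, 5, 8, 9, 6, 3, 12, 7, 10, 2, 1) via Δ²R.

|D(w)|=40, |Ess(w)|=7:

[(1, 10, 0), (5, 7, 2), (6, 3, 0), (8, 7, 4), (8, 10, 6), (10, 2, 0), (11, 1, 0)]


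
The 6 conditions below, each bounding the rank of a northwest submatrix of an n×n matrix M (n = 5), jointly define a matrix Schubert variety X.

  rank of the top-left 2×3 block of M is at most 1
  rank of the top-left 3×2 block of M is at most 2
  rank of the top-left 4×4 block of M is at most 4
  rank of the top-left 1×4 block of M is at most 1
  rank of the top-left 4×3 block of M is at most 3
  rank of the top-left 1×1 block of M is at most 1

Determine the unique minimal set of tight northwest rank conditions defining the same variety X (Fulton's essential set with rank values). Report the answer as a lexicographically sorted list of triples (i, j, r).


Rank table r_w(5×5) implied by the 6 constraints:

  i=1: 1 1 1 1 1
  i=2: 1 1 1 2 2
  i=3: 1 2 2 3 3
  i=4: 1 2 3 4 4
  i=5: 1 2 3 4 5

so w = (1, 4, 2, 3, 5).

D(w) has 2 cells with 1 SE-corner; essential set:

[(2, 3, 1)]


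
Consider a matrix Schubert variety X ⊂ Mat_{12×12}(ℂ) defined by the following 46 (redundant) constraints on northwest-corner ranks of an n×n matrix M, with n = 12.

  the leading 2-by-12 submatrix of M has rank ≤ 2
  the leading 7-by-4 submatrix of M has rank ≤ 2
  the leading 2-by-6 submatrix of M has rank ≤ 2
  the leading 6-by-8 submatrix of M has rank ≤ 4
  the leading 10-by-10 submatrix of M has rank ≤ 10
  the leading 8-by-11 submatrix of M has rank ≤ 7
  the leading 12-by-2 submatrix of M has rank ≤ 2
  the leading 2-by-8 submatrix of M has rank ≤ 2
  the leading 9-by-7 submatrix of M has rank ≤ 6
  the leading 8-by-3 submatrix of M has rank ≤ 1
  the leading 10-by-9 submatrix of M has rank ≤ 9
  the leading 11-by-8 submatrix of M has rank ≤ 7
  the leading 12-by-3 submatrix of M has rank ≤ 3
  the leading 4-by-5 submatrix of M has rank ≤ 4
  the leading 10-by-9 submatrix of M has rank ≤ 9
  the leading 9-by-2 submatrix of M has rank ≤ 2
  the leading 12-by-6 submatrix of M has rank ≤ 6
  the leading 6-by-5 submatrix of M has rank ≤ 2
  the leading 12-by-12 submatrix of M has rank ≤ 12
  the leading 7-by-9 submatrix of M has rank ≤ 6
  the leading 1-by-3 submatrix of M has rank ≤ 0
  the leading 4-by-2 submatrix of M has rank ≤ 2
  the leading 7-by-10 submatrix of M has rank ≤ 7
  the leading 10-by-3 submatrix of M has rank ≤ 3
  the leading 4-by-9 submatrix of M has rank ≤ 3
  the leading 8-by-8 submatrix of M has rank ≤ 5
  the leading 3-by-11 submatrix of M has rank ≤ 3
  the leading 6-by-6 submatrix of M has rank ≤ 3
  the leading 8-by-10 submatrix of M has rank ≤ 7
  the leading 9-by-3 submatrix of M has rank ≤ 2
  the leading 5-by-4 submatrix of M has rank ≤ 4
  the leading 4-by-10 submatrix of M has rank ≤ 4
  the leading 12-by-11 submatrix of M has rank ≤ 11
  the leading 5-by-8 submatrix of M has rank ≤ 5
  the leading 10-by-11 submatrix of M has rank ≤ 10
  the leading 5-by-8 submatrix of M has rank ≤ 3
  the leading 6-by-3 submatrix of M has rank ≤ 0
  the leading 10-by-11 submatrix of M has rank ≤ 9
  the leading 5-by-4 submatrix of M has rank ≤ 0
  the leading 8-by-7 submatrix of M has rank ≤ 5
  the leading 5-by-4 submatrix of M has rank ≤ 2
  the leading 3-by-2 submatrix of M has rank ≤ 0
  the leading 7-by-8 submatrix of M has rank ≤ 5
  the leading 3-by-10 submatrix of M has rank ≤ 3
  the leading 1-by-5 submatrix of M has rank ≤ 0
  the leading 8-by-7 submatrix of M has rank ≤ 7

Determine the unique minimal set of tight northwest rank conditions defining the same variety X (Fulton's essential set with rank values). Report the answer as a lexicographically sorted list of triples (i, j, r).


Recovering R(i,j) via the rank-extension bound from the 46 conditions:

  R[1]: 0 | 0 | 0 | 0 | 0 | 1 | 1 | 1 | 1 | 1 | 1 | 1
  R[2]: 0 | 0 | 0 | 0 | 1 | 2 | 2 | 2 | 2 | 2 | 2 | 2
  R[3]: 0 | 0 | 0 | 0 | 1 | 2 | 3 | 3 | 3 | 3 | 3 | 3
  R[4]: 0 | 0 | 0 | 0 | 1 | 2 | 3 | 3 | 3 | 4 | 4 | 4
  R[5]: 0 | 0 | 0 | 0 | 1 | 2 | 3 | 3 | 4 | 5 | 5 | 5
  R[6]: 0 | 0 | 0 | 1 | 2 | 3 | 4 | 4 | 5 | 6 | 6 | 6
  R[7]: 1 | 1 | 1 | 2 | 3 | 4 | 5 | 5 | 6 | 7 | 7 | 7
  R[8]: 1 | 1 | 1 | 2 | 3 | 4 | 5 | 5 | 6 | 7 | 7 | 8
  R[9]: 1 | 2 | 2 | 3 | 4 | 5 | 6 | 6 | 7 | 8 | 8 | 9
  R[10]: 1 | 2 | 3 | 4 | 5 | 6 | 7 | 7 | 8 | 9 | 9 | 10
  R[11]: 1 | 2 | 3 | 4 | 5 | 6 | 7 | 7 | 8 | 9 | 10 | 11
  R[12]: 1 | 2 | 3 | 4 | 5 | 6 | 7 | 8 | 9 | 10 | 11 | 12

reading off 1-entries of Δ²R: w = (6, 5, 7, 10, 9, 4, 1, 12, 2, 3, 11, 8).

Fulton essential set (9 of the 32 Rothe cells):

[(1, 5, 0), (4, 9, 3), (5, 4, 0), (5, 8, 3), (6, 3, 0), (8, 3, 1), (8, 8, 5), (8, 11, 7), (11, 8, 7)]


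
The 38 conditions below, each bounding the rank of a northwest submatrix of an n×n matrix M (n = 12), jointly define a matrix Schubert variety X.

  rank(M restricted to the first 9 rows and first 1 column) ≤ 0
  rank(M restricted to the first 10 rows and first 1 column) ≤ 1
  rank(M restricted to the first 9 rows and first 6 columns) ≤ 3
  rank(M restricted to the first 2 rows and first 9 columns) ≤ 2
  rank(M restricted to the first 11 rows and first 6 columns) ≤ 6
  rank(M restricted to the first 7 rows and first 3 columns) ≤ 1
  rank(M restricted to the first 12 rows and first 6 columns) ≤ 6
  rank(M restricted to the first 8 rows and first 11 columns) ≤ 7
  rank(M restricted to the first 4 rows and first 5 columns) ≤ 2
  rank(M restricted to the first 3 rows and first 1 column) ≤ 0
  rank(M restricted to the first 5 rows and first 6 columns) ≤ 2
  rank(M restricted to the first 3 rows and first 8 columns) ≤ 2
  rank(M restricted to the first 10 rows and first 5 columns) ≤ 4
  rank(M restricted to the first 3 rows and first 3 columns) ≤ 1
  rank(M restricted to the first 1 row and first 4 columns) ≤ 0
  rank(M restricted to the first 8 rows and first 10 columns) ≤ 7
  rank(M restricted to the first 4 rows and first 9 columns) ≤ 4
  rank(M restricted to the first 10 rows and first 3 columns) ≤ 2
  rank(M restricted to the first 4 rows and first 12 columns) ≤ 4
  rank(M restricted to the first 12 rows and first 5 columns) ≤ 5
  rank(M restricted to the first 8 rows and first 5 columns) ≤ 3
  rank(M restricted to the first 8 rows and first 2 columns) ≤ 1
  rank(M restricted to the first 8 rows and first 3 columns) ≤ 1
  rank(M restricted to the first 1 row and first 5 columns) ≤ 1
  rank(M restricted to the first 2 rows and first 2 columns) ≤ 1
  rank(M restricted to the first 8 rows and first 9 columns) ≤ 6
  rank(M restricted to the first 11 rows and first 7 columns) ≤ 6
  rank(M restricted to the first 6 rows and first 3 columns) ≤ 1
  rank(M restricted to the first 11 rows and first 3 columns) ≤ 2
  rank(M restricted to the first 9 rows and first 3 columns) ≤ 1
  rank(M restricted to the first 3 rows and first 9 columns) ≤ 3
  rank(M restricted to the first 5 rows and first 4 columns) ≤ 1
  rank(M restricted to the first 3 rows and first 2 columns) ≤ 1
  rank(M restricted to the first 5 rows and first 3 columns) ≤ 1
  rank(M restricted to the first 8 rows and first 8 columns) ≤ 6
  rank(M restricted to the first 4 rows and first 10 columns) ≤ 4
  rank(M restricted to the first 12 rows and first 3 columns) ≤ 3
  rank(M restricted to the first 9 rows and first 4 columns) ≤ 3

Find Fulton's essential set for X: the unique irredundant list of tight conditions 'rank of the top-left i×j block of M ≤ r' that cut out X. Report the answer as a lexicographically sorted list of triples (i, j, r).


Propagating the 38 rank bounds to every northwest block:

  row 1: 0 | 0 | 0 | 0 | 1 | 1 | 1 | 1 | 1 | 1 | 1 | 1
  row 2: 0 | 1 | 1 | 1 | 2 | 2 | 2 | 2 | 2 | 2 | 2 | 2
  row 3: 0 | 1 | 1 | 1 | 2 | 2 | 2 | 2 | 3 | 3 | 3 | 3
  row 4: 0 | 1 | 1 | 1 | 2 | 2 | 3 | 3 | 4 | 4 | 4 | 4
  row 5: 0 | 1 | 1 | 1 | 2 | 2 | 3 | 4 | 5 | 5 | 5 | 5
  row 6: 0 | 1 | 1 | 2 | 3 | 3 | 4 | 5 | 6 | 6 | 6 | 6
  row 7: 0 | 1 | 1 | 2 | 3 | 3 | 4 | 5 | 6 | 7 | 7 | 7
  row 8: 0 | 1 | 1 | 2 | 3 | 3 | 4 | 5 | 6 | 7 | 7 | 8
  row 9: 0 | 1 | 1 | 2 | 3 | 3 | 4 | 5 | 6 | 7 | 8 | 9
  row 10: 1 | 2 | 2 | 3 | 4 | 4 | 5 | 6 | 7 | 8 | 9 | 10
  row 11: 1 | 2 | 2 | 3 | 4 | 5 | 6 | 7 | 8 | 9 | 10 | 11
  row 12: 1 | 2 | 3 | 4 | 5 | 6 | 7 | 8 | 9 | 10 | 11 | 12

hence w(1..12) = (5, 2, 9, 7, 8, 4, 10, 12, 11, 1, 6, 3).

ℓ(w)=32; the 9 essential cells (i,j,r):

[(1, 4, 0), (3, 8, 2), (5, 4, 1), (5, 6, 2), (8, 11, 7), (9, 1, 0), (9, 3, 1), (9, 6, 3), (11, 3, 2)]


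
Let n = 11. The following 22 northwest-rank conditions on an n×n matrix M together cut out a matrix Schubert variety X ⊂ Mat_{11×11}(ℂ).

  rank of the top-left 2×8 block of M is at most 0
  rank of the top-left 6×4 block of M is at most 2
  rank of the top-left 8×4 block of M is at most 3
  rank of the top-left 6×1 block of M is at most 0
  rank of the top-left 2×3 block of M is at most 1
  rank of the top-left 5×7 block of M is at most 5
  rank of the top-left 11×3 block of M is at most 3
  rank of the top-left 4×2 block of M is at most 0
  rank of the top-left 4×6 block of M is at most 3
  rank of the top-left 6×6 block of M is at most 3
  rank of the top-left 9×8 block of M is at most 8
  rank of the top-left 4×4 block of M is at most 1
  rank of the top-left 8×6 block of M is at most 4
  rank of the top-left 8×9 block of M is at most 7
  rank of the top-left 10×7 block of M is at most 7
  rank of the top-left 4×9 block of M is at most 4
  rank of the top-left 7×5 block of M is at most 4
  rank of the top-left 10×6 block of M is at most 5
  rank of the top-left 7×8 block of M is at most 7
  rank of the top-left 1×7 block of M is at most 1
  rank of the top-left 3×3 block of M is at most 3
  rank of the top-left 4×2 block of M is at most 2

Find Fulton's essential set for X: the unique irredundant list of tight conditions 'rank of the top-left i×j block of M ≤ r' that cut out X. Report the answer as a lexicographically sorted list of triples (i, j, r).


Propagating the 22 rank bounds to every northwest block:

  R[1]: 0, 0, 0, 0, 0, 0, 0, 0, 1, 1, 1
  R[2]: 0, 0, 0, 0, 0, 0, 0, 0, 1, 2, 2
  R[3]: 0, 0, 1, 1, 1, 1, 1, 1, 2, 3, 3
  R[4]: 0, 0, 1, 1, 2, 2, 2, 2, 3, 4, 4
  R[5]: 0, 1, 2, 2, 3, 3, 3, 3, 4, 5, 5
  R[6]: 0, 1, 2, 2, 3, 3, 4, 4, 5, 6, 6
  R[7]: 1, 2, 3, 3, 4, 4, 5, 5, 6, 7, 7
  R[8]: 1, 2, 3, 3, 4, 4, 5, 6, 7, 8, 8
  R[9]: 1, 2, 3, 4, 5, 5, 6, 7, 8, 9, 9
  R[10]: 1, 2, 3, 4, 5, 5, 6, 7, 8, 9, 10
  R[11]: 1, 2, 3, 4, 5, 6, 7, 8, 9, 10, 11

second differences of R give the permutation w = (9, 10, 3, 5, 2, 7, 1, 8, 4, 11, 6).

Fulton essential set (9 of the 28 Rothe cells):

[(2, 8, 0), (4, 2, 0), (4, 4, 1), (6, 1, 0), (6, 4, 2), (6, 6, 3), (8, 4, 3), (8, 6, 4), (10, 6, 5)]


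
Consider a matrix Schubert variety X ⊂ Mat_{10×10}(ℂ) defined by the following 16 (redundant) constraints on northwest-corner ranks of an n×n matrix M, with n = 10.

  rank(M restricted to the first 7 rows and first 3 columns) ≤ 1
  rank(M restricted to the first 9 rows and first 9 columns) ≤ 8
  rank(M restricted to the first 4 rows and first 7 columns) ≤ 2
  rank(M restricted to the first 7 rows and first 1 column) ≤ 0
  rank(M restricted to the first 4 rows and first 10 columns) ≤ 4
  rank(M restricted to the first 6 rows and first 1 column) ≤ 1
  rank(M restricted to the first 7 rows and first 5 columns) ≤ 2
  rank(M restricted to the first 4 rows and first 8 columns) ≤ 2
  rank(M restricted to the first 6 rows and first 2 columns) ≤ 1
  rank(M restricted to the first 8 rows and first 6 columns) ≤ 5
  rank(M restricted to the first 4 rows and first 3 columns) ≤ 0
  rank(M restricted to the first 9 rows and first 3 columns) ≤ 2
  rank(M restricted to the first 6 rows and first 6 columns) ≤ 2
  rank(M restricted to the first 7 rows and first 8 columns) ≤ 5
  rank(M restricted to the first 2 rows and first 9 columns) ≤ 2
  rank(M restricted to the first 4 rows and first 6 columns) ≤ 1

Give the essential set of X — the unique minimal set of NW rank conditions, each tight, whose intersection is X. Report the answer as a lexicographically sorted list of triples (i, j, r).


Recovering R(i,j) via the rank-extension bound from the 16 conditions:

  R[1]: 0  0  0  1  1  1  1  1  1  1
  R[2]: 0  0  0  1  1  1  2  2  2  2
  R[3]: 0  0  0  1  1  1  2  2  3  3
  R[4]: 0  0  0  1  1  1  2  2  3  4
  R[5]: 0  1  1  2  2  2  3  3  4  5
  R[6]: 0  1  1  2  2  2  3  4  5  6
  R[7]: 0  1  1  2  2  3  4  5  6  7
  R[8]: 1  2  2  3  3  4  5  6  7  8
  R[9]: 1  2  2  3  4  5  6  7  8  9
  R[10]: 1  2  3  4  5  6  7  8  9  10

second differences of R give the permutation w = (4, 7, 9, 10, 2, 8, 6, 1, 5, 3).

Rothe diagram D(w) (29 cells), 8 SE-corners (essential conditions):

[(4, 3, 0), (4, 6, 1), (4, 8, 2), (6, 6, 2), (7, 1, 0), (7, 3, 1), (7, 5, 2), (9, 3, 2)]
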